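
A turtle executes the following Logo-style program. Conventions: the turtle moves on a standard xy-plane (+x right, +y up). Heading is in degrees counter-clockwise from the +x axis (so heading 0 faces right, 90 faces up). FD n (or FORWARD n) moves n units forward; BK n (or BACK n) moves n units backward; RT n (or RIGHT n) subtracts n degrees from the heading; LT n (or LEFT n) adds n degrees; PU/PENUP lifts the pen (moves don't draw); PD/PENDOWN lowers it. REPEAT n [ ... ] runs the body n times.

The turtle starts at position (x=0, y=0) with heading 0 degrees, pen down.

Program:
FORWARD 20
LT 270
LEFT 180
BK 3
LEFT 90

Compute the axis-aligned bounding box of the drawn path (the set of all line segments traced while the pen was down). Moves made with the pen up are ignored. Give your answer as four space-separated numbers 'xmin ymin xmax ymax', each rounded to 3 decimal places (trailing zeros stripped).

Executing turtle program step by step:
Start: pos=(0,0), heading=0, pen down
FD 20: (0,0) -> (20,0) [heading=0, draw]
LT 270: heading 0 -> 270
LT 180: heading 270 -> 90
BK 3: (20,0) -> (20,-3) [heading=90, draw]
LT 90: heading 90 -> 180
Final: pos=(20,-3), heading=180, 2 segment(s) drawn

Segment endpoints: x in {0, 20}, y in {-3, 0}
xmin=0, ymin=-3, xmax=20, ymax=0

Answer: 0 -3 20 0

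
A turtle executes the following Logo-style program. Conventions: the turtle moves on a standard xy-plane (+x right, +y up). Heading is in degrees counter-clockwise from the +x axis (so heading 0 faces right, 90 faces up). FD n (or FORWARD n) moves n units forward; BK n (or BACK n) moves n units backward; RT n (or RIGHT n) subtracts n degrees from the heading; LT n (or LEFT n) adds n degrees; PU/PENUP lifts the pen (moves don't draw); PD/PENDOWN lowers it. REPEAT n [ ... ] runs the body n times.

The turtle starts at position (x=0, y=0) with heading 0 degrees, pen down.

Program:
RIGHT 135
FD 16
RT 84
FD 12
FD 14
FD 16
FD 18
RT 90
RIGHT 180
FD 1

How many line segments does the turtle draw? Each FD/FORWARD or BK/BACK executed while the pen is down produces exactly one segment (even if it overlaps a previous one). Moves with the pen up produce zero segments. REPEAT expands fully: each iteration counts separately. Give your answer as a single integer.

Executing turtle program step by step:
Start: pos=(0,0), heading=0, pen down
RT 135: heading 0 -> 225
FD 16: (0,0) -> (-11.314,-11.314) [heading=225, draw]
RT 84: heading 225 -> 141
FD 12: (-11.314,-11.314) -> (-20.639,-3.762) [heading=141, draw]
FD 14: (-20.639,-3.762) -> (-31.52,5.049) [heading=141, draw]
FD 16: (-31.52,5.049) -> (-43.954,15.118) [heading=141, draw]
FD 18: (-43.954,15.118) -> (-57.942,26.446) [heading=141, draw]
RT 90: heading 141 -> 51
RT 180: heading 51 -> 231
FD 1: (-57.942,26.446) -> (-58.572,25.668) [heading=231, draw]
Final: pos=(-58.572,25.668), heading=231, 6 segment(s) drawn
Segments drawn: 6

Answer: 6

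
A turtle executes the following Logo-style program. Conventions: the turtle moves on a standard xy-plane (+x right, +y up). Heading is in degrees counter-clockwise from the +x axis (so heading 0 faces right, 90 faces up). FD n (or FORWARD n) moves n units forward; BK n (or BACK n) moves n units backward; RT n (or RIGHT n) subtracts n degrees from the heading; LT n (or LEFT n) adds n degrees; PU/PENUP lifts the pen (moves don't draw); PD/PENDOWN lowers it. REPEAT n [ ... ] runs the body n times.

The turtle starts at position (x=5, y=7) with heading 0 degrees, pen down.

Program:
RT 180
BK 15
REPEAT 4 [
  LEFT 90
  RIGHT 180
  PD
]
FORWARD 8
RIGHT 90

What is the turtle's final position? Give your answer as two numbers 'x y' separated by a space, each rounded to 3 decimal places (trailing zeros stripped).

Executing turtle program step by step:
Start: pos=(5,7), heading=0, pen down
RT 180: heading 0 -> 180
BK 15: (5,7) -> (20,7) [heading=180, draw]
REPEAT 4 [
  -- iteration 1/4 --
  LT 90: heading 180 -> 270
  RT 180: heading 270 -> 90
  PD: pen down
  -- iteration 2/4 --
  LT 90: heading 90 -> 180
  RT 180: heading 180 -> 0
  PD: pen down
  -- iteration 3/4 --
  LT 90: heading 0 -> 90
  RT 180: heading 90 -> 270
  PD: pen down
  -- iteration 4/4 --
  LT 90: heading 270 -> 0
  RT 180: heading 0 -> 180
  PD: pen down
]
FD 8: (20,7) -> (12,7) [heading=180, draw]
RT 90: heading 180 -> 90
Final: pos=(12,7), heading=90, 2 segment(s) drawn

Answer: 12 7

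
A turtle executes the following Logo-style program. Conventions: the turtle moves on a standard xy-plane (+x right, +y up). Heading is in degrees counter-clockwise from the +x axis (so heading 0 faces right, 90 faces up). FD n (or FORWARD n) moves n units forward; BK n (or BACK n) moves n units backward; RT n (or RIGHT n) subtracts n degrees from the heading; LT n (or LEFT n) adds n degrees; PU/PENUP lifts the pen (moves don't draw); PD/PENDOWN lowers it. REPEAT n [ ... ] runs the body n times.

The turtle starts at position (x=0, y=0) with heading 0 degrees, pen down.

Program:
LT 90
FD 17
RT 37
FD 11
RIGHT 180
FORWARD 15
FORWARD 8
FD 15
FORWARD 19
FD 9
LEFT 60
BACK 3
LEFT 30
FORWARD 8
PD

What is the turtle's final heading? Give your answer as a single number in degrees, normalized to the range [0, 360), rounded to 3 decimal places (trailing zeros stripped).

Answer: 323

Derivation:
Executing turtle program step by step:
Start: pos=(0,0), heading=0, pen down
LT 90: heading 0 -> 90
FD 17: (0,0) -> (0,17) [heading=90, draw]
RT 37: heading 90 -> 53
FD 11: (0,17) -> (6.62,25.785) [heading=53, draw]
RT 180: heading 53 -> 233
FD 15: (6.62,25.785) -> (-2.407,13.805) [heading=233, draw]
FD 8: (-2.407,13.805) -> (-7.222,7.416) [heading=233, draw]
FD 15: (-7.222,7.416) -> (-16.249,-4.563) [heading=233, draw]
FD 19: (-16.249,-4.563) -> (-27.683,-19.737) [heading=233, draw]
FD 9: (-27.683,-19.737) -> (-33.1,-26.925) [heading=233, draw]
LT 60: heading 233 -> 293
BK 3: (-33.1,-26.925) -> (-34.272,-24.163) [heading=293, draw]
LT 30: heading 293 -> 323
FD 8: (-34.272,-24.163) -> (-27.883,-28.978) [heading=323, draw]
PD: pen down
Final: pos=(-27.883,-28.978), heading=323, 9 segment(s) drawn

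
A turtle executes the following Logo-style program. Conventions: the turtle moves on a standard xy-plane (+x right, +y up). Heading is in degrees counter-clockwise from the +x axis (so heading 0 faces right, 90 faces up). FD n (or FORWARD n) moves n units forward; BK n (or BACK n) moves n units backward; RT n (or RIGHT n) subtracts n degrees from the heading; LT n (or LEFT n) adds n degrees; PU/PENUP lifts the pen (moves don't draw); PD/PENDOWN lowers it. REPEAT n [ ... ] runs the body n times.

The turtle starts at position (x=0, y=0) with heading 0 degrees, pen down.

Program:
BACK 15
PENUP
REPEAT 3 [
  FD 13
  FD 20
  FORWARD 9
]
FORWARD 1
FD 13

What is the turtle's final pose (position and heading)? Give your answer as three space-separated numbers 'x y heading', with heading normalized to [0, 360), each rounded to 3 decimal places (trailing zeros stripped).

Answer: 125 0 0

Derivation:
Executing turtle program step by step:
Start: pos=(0,0), heading=0, pen down
BK 15: (0,0) -> (-15,0) [heading=0, draw]
PU: pen up
REPEAT 3 [
  -- iteration 1/3 --
  FD 13: (-15,0) -> (-2,0) [heading=0, move]
  FD 20: (-2,0) -> (18,0) [heading=0, move]
  FD 9: (18,0) -> (27,0) [heading=0, move]
  -- iteration 2/3 --
  FD 13: (27,0) -> (40,0) [heading=0, move]
  FD 20: (40,0) -> (60,0) [heading=0, move]
  FD 9: (60,0) -> (69,0) [heading=0, move]
  -- iteration 3/3 --
  FD 13: (69,0) -> (82,0) [heading=0, move]
  FD 20: (82,0) -> (102,0) [heading=0, move]
  FD 9: (102,0) -> (111,0) [heading=0, move]
]
FD 1: (111,0) -> (112,0) [heading=0, move]
FD 13: (112,0) -> (125,0) [heading=0, move]
Final: pos=(125,0), heading=0, 1 segment(s) drawn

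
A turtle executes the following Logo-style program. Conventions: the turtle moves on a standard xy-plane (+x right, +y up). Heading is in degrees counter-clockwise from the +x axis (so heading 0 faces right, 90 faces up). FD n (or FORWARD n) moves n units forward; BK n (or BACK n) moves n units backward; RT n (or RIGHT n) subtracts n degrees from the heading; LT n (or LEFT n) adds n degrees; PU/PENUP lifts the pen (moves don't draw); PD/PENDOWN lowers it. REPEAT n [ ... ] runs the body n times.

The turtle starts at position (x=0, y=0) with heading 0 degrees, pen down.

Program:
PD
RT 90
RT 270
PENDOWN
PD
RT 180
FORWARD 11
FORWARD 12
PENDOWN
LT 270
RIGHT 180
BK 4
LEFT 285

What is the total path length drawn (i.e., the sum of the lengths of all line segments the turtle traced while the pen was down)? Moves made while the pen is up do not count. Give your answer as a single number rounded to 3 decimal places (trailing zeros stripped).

Executing turtle program step by step:
Start: pos=(0,0), heading=0, pen down
PD: pen down
RT 90: heading 0 -> 270
RT 270: heading 270 -> 0
PD: pen down
PD: pen down
RT 180: heading 0 -> 180
FD 11: (0,0) -> (-11,0) [heading=180, draw]
FD 12: (-11,0) -> (-23,0) [heading=180, draw]
PD: pen down
LT 270: heading 180 -> 90
RT 180: heading 90 -> 270
BK 4: (-23,0) -> (-23,4) [heading=270, draw]
LT 285: heading 270 -> 195
Final: pos=(-23,4), heading=195, 3 segment(s) drawn

Segment lengths:
  seg 1: (0,0) -> (-11,0), length = 11
  seg 2: (-11,0) -> (-23,0), length = 12
  seg 3: (-23,0) -> (-23,4), length = 4
Total = 27

Answer: 27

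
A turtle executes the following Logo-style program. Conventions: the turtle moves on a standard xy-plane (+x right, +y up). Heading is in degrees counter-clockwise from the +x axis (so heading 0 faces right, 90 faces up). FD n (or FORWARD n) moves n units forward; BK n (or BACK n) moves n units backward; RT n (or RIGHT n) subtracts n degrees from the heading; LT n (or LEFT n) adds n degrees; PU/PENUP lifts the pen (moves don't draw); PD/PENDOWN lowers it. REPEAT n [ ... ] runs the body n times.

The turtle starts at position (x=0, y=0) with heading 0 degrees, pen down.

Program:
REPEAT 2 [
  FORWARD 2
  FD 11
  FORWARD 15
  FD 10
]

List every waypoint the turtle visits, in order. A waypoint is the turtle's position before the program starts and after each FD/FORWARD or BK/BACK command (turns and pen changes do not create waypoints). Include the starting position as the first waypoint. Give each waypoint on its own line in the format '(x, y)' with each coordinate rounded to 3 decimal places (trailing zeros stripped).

Answer: (0, 0)
(2, 0)
(13, 0)
(28, 0)
(38, 0)
(40, 0)
(51, 0)
(66, 0)
(76, 0)

Derivation:
Executing turtle program step by step:
Start: pos=(0,0), heading=0, pen down
REPEAT 2 [
  -- iteration 1/2 --
  FD 2: (0,0) -> (2,0) [heading=0, draw]
  FD 11: (2,0) -> (13,0) [heading=0, draw]
  FD 15: (13,0) -> (28,0) [heading=0, draw]
  FD 10: (28,0) -> (38,0) [heading=0, draw]
  -- iteration 2/2 --
  FD 2: (38,0) -> (40,0) [heading=0, draw]
  FD 11: (40,0) -> (51,0) [heading=0, draw]
  FD 15: (51,0) -> (66,0) [heading=0, draw]
  FD 10: (66,0) -> (76,0) [heading=0, draw]
]
Final: pos=(76,0), heading=0, 8 segment(s) drawn
Waypoints (9 total):
(0, 0)
(2, 0)
(13, 0)
(28, 0)
(38, 0)
(40, 0)
(51, 0)
(66, 0)
(76, 0)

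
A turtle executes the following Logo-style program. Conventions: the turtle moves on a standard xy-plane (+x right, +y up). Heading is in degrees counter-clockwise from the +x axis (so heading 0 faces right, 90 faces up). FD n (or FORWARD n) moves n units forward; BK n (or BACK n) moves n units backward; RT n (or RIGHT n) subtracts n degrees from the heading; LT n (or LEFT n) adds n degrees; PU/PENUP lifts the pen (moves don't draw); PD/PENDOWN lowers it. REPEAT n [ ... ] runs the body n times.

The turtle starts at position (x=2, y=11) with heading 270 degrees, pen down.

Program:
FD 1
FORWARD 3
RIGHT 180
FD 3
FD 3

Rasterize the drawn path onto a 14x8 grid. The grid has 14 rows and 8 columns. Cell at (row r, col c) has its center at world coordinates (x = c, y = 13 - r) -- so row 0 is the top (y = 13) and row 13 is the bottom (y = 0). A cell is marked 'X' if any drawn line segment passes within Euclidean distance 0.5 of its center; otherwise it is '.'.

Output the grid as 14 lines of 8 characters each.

Segment 0: (2,11) -> (2,10)
Segment 1: (2,10) -> (2,7)
Segment 2: (2,7) -> (2,10)
Segment 3: (2,10) -> (2,13)

Answer: ..X.....
..X.....
..X.....
..X.....
..X.....
..X.....
..X.....
........
........
........
........
........
........
........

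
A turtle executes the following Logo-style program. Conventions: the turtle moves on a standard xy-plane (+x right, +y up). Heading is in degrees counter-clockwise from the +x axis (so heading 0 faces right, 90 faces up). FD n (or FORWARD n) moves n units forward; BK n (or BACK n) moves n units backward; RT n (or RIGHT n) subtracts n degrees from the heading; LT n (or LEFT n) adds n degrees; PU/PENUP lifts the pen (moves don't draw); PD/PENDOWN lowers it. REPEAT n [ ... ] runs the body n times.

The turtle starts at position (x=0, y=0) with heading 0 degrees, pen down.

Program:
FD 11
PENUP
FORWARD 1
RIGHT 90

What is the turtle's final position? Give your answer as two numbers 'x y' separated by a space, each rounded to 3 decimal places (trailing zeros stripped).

Answer: 12 0

Derivation:
Executing turtle program step by step:
Start: pos=(0,0), heading=0, pen down
FD 11: (0,0) -> (11,0) [heading=0, draw]
PU: pen up
FD 1: (11,0) -> (12,0) [heading=0, move]
RT 90: heading 0 -> 270
Final: pos=(12,0), heading=270, 1 segment(s) drawn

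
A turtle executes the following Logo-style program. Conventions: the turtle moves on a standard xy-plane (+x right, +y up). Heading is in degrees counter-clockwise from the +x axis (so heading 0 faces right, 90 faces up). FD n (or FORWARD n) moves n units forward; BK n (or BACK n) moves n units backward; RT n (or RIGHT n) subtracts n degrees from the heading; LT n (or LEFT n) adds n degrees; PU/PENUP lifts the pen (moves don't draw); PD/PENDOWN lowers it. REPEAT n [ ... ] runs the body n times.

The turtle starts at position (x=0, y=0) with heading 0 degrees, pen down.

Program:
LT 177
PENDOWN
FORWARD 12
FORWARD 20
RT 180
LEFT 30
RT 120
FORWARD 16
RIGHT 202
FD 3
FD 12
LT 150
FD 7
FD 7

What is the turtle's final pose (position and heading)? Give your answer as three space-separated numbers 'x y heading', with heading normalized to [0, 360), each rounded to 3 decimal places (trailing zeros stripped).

Executing turtle program step by step:
Start: pos=(0,0), heading=0, pen down
LT 177: heading 0 -> 177
PD: pen down
FD 12: (0,0) -> (-11.984,0.628) [heading=177, draw]
FD 20: (-11.984,0.628) -> (-31.956,1.675) [heading=177, draw]
RT 180: heading 177 -> 357
LT 30: heading 357 -> 27
RT 120: heading 27 -> 267
FD 16: (-31.956,1.675) -> (-32.794,-14.303) [heading=267, draw]
RT 202: heading 267 -> 65
FD 3: (-32.794,-14.303) -> (-31.526,-11.584) [heading=65, draw]
FD 12: (-31.526,-11.584) -> (-26.454,-0.709) [heading=65, draw]
LT 150: heading 65 -> 215
FD 7: (-26.454,-0.709) -> (-32.188,-4.724) [heading=215, draw]
FD 7: (-32.188,-4.724) -> (-37.922,-8.739) [heading=215, draw]
Final: pos=(-37.922,-8.739), heading=215, 7 segment(s) drawn

Answer: -37.922 -8.739 215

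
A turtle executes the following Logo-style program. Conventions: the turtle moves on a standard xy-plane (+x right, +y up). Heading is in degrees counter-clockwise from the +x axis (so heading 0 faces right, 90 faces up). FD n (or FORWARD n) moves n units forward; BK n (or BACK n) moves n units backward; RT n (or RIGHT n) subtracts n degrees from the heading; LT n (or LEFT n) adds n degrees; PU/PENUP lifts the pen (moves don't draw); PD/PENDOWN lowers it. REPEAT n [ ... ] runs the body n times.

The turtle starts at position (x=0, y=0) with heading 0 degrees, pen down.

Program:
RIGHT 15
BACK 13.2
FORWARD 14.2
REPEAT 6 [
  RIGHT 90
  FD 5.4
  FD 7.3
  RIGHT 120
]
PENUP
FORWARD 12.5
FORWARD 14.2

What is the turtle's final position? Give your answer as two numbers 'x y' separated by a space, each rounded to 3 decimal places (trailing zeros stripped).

Executing turtle program step by step:
Start: pos=(0,0), heading=0, pen down
RT 15: heading 0 -> 345
BK 13.2: (0,0) -> (-12.75,3.416) [heading=345, draw]
FD 14.2: (-12.75,3.416) -> (0.966,-0.259) [heading=345, draw]
REPEAT 6 [
  -- iteration 1/6 --
  RT 90: heading 345 -> 255
  FD 5.4: (0.966,-0.259) -> (-0.432,-5.475) [heading=255, draw]
  FD 7.3: (-0.432,-5.475) -> (-2.321,-12.526) [heading=255, draw]
  RT 120: heading 255 -> 135
  -- iteration 2/6 --
  RT 90: heading 135 -> 45
  FD 5.4: (-2.321,-12.526) -> (1.497,-8.708) [heading=45, draw]
  FD 7.3: (1.497,-8.708) -> (6.659,-3.546) [heading=45, draw]
  RT 120: heading 45 -> 285
  -- iteration 3/6 --
  RT 90: heading 285 -> 195
  FD 5.4: (6.659,-3.546) -> (1.443,-4.943) [heading=195, draw]
  FD 7.3: (1.443,-4.943) -> (-5.608,-6.833) [heading=195, draw]
  RT 120: heading 195 -> 75
  -- iteration 4/6 --
  RT 90: heading 75 -> 345
  FD 5.4: (-5.608,-6.833) -> (-0.392,-8.23) [heading=345, draw]
  FD 7.3: (-0.392,-8.23) -> (6.659,-10.12) [heading=345, draw]
  RT 120: heading 345 -> 225
  -- iteration 5/6 --
  RT 90: heading 225 -> 135
  FD 5.4: (6.659,-10.12) -> (2.841,-6.301) [heading=135, draw]
  FD 7.3: (2.841,-6.301) -> (-2.321,-1.14) [heading=135, draw]
  RT 120: heading 135 -> 15
  -- iteration 6/6 --
  RT 90: heading 15 -> 285
  FD 5.4: (-2.321,-1.14) -> (-0.923,-6.356) [heading=285, draw]
  FD 7.3: (-0.923,-6.356) -> (0.966,-13.407) [heading=285, draw]
  RT 120: heading 285 -> 165
]
PU: pen up
FD 12.5: (0.966,-13.407) -> (-11.108,-10.172) [heading=165, move]
FD 14.2: (-11.108,-10.172) -> (-24.824,-6.496) [heading=165, move]
Final: pos=(-24.824,-6.496), heading=165, 14 segment(s) drawn

Answer: -24.824 -6.496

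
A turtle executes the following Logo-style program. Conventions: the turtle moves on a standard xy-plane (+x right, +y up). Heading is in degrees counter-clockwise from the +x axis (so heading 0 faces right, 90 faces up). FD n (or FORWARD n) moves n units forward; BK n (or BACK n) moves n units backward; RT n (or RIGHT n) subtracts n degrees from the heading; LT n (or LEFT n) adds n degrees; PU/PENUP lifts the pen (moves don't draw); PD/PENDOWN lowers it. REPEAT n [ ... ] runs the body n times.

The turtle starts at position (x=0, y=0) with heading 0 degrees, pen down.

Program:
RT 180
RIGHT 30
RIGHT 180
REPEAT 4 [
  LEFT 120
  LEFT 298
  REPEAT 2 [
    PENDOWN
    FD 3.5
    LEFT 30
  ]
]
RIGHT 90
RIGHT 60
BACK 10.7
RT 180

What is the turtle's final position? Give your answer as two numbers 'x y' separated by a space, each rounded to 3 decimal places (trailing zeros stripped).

Executing turtle program step by step:
Start: pos=(0,0), heading=0, pen down
RT 180: heading 0 -> 180
RT 30: heading 180 -> 150
RT 180: heading 150 -> 330
REPEAT 4 [
  -- iteration 1/4 --
  LT 120: heading 330 -> 90
  LT 298: heading 90 -> 28
  REPEAT 2 [
    -- iteration 1/2 --
    PD: pen down
    FD 3.5: (0,0) -> (3.09,1.643) [heading=28, draw]
    LT 30: heading 28 -> 58
    -- iteration 2/2 --
    PD: pen down
    FD 3.5: (3.09,1.643) -> (4.945,4.611) [heading=58, draw]
    LT 30: heading 58 -> 88
  ]
  -- iteration 2/4 --
  LT 120: heading 88 -> 208
  LT 298: heading 208 -> 146
  REPEAT 2 [
    -- iteration 1/2 --
    PD: pen down
    FD 3.5: (4.945,4.611) -> (2.043,6.568) [heading=146, draw]
    LT 30: heading 146 -> 176
    -- iteration 2/2 --
    PD: pen down
    FD 3.5: (2.043,6.568) -> (-1.448,6.813) [heading=176, draw]
    LT 30: heading 176 -> 206
  ]
  -- iteration 3/4 --
  LT 120: heading 206 -> 326
  LT 298: heading 326 -> 264
  REPEAT 2 [
    -- iteration 1/2 --
    PD: pen down
    FD 3.5: (-1.448,6.813) -> (-1.814,3.332) [heading=264, draw]
    LT 30: heading 264 -> 294
    -- iteration 2/2 --
    PD: pen down
    FD 3.5: (-1.814,3.332) -> (-0.39,0.134) [heading=294, draw]
    LT 30: heading 294 -> 324
  ]
  -- iteration 4/4 --
  LT 120: heading 324 -> 84
  LT 298: heading 84 -> 22
  REPEAT 2 [
    -- iteration 1/2 --
    PD: pen down
    FD 3.5: (-0.39,0.134) -> (2.855,1.446) [heading=22, draw]
    LT 30: heading 22 -> 52
    -- iteration 2/2 --
    PD: pen down
    FD 3.5: (2.855,1.446) -> (5.01,4.204) [heading=52, draw]
    LT 30: heading 52 -> 82
  ]
]
RT 90: heading 82 -> 352
RT 60: heading 352 -> 292
BK 10.7: (5.01,4.204) -> (1.001,14.124) [heading=292, draw]
RT 180: heading 292 -> 112
Final: pos=(1.001,14.124), heading=112, 9 segment(s) drawn

Answer: 1.001 14.124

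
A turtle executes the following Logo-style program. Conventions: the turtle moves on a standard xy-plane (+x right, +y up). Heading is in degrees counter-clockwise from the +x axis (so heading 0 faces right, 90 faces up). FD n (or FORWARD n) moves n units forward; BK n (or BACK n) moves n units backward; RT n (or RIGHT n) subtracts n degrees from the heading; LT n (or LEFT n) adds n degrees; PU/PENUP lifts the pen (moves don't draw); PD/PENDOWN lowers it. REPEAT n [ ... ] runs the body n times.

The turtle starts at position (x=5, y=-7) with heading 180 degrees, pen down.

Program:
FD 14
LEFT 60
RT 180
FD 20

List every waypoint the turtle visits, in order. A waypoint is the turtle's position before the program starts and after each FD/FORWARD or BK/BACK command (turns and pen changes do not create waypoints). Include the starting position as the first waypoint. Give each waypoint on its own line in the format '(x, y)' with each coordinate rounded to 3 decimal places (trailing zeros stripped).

Executing turtle program step by step:
Start: pos=(5,-7), heading=180, pen down
FD 14: (5,-7) -> (-9,-7) [heading=180, draw]
LT 60: heading 180 -> 240
RT 180: heading 240 -> 60
FD 20: (-9,-7) -> (1,10.321) [heading=60, draw]
Final: pos=(1,10.321), heading=60, 2 segment(s) drawn
Waypoints (3 total):
(5, -7)
(-9, -7)
(1, 10.321)

Answer: (5, -7)
(-9, -7)
(1, 10.321)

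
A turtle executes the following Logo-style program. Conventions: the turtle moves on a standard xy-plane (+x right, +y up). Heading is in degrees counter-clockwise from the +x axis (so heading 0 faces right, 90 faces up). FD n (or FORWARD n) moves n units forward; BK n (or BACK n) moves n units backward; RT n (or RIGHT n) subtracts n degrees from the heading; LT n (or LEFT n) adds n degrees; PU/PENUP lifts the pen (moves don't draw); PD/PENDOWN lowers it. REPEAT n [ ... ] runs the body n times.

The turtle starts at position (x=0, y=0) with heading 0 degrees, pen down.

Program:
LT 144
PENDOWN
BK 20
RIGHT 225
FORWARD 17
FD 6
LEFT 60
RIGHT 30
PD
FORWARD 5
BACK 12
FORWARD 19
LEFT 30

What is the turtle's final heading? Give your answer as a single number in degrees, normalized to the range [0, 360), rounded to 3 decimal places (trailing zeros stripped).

Answer: 339

Derivation:
Executing turtle program step by step:
Start: pos=(0,0), heading=0, pen down
LT 144: heading 0 -> 144
PD: pen down
BK 20: (0,0) -> (16.18,-11.756) [heading=144, draw]
RT 225: heading 144 -> 279
FD 17: (16.18,-11.756) -> (18.84,-28.546) [heading=279, draw]
FD 6: (18.84,-28.546) -> (19.778,-34.473) [heading=279, draw]
LT 60: heading 279 -> 339
RT 30: heading 339 -> 309
PD: pen down
FD 5: (19.778,-34.473) -> (22.925,-38.358) [heading=309, draw]
BK 12: (22.925,-38.358) -> (15.373,-29.033) [heading=309, draw]
FD 19: (15.373,-29.033) -> (27.33,-43.798) [heading=309, draw]
LT 30: heading 309 -> 339
Final: pos=(27.33,-43.798), heading=339, 6 segment(s) drawn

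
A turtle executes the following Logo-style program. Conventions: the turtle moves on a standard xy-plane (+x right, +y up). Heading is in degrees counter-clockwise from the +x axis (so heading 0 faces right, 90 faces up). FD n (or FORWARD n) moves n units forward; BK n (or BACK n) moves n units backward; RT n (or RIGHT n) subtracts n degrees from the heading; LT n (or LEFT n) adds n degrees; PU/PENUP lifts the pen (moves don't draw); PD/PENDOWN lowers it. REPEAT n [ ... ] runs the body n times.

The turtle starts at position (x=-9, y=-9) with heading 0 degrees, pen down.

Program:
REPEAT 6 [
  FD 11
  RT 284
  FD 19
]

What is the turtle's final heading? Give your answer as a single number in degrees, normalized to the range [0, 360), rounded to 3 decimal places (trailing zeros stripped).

Executing turtle program step by step:
Start: pos=(-9,-9), heading=0, pen down
REPEAT 6 [
  -- iteration 1/6 --
  FD 11: (-9,-9) -> (2,-9) [heading=0, draw]
  RT 284: heading 0 -> 76
  FD 19: (2,-9) -> (6.597,9.436) [heading=76, draw]
  -- iteration 2/6 --
  FD 11: (6.597,9.436) -> (9.258,20.109) [heading=76, draw]
  RT 284: heading 76 -> 152
  FD 19: (9.258,20.109) -> (-7.518,29.029) [heading=152, draw]
  -- iteration 3/6 --
  FD 11: (-7.518,29.029) -> (-17.231,34.193) [heading=152, draw]
  RT 284: heading 152 -> 228
  FD 19: (-17.231,34.193) -> (-29.944,20.073) [heading=228, draw]
  -- iteration 4/6 --
  FD 11: (-29.944,20.073) -> (-37.305,11.899) [heading=228, draw]
  RT 284: heading 228 -> 304
  FD 19: (-37.305,11.899) -> (-26.68,-3.853) [heading=304, draw]
  -- iteration 5/6 --
  FD 11: (-26.68,-3.853) -> (-20.529,-12.972) [heading=304, draw]
  RT 284: heading 304 -> 20
  FD 19: (-20.529,-12.972) -> (-2.675,-6.474) [heading=20, draw]
  -- iteration 6/6 --
  FD 11: (-2.675,-6.474) -> (7.662,-2.712) [heading=20, draw]
  RT 284: heading 20 -> 96
  FD 19: (7.662,-2.712) -> (5.676,16.184) [heading=96, draw]
]
Final: pos=(5.676,16.184), heading=96, 12 segment(s) drawn

Answer: 96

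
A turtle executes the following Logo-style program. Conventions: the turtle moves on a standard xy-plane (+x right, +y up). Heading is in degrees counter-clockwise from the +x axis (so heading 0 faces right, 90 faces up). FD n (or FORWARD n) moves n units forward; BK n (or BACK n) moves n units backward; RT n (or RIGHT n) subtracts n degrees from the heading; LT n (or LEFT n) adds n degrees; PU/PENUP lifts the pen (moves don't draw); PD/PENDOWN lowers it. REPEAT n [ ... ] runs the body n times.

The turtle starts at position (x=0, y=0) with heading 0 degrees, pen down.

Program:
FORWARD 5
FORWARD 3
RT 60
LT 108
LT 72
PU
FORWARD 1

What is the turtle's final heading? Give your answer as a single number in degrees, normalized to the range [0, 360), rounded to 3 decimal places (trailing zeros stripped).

Executing turtle program step by step:
Start: pos=(0,0), heading=0, pen down
FD 5: (0,0) -> (5,0) [heading=0, draw]
FD 3: (5,0) -> (8,0) [heading=0, draw]
RT 60: heading 0 -> 300
LT 108: heading 300 -> 48
LT 72: heading 48 -> 120
PU: pen up
FD 1: (8,0) -> (7.5,0.866) [heading=120, move]
Final: pos=(7.5,0.866), heading=120, 2 segment(s) drawn

Answer: 120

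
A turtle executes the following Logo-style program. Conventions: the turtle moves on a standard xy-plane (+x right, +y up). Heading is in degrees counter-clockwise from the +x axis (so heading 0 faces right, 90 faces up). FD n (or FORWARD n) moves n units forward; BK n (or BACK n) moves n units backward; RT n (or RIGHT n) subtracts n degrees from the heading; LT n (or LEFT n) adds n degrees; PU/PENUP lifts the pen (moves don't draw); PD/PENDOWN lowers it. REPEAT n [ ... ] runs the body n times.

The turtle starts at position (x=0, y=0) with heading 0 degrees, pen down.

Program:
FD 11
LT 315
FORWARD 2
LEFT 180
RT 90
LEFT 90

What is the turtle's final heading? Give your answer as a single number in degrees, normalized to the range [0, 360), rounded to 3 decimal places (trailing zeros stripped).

Executing turtle program step by step:
Start: pos=(0,0), heading=0, pen down
FD 11: (0,0) -> (11,0) [heading=0, draw]
LT 315: heading 0 -> 315
FD 2: (11,0) -> (12.414,-1.414) [heading=315, draw]
LT 180: heading 315 -> 135
RT 90: heading 135 -> 45
LT 90: heading 45 -> 135
Final: pos=(12.414,-1.414), heading=135, 2 segment(s) drawn

Answer: 135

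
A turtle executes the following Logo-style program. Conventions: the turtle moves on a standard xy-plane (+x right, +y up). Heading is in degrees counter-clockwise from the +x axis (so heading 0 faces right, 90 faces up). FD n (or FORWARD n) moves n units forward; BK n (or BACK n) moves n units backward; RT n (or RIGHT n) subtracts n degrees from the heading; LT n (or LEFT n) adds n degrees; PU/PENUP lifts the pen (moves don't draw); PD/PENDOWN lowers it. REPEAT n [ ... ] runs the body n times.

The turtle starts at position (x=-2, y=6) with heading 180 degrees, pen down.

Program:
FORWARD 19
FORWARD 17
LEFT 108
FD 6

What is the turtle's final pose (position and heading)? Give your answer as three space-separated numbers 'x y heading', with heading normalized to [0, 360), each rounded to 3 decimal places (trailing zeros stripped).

Answer: -36.146 0.294 288

Derivation:
Executing turtle program step by step:
Start: pos=(-2,6), heading=180, pen down
FD 19: (-2,6) -> (-21,6) [heading=180, draw]
FD 17: (-21,6) -> (-38,6) [heading=180, draw]
LT 108: heading 180 -> 288
FD 6: (-38,6) -> (-36.146,0.294) [heading=288, draw]
Final: pos=(-36.146,0.294), heading=288, 3 segment(s) drawn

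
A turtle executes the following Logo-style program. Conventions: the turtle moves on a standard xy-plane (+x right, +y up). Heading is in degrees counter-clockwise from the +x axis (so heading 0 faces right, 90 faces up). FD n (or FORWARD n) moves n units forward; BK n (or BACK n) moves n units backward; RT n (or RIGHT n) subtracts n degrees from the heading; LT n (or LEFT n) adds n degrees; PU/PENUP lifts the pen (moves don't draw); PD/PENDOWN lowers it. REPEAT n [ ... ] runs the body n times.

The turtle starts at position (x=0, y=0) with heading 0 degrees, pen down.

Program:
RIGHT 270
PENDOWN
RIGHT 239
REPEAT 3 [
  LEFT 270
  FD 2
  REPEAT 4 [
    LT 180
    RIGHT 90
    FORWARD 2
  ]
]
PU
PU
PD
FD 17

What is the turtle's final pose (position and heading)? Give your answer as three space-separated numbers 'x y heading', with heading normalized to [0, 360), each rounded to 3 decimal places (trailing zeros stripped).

Answer: 10.47 -13.542 301

Derivation:
Executing turtle program step by step:
Start: pos=(0,0), heading=0, pen down
RT 270: heading 0 -> 90
PD: pen down
RT 239: heading 90 -> 211
REPEAT 3 [
  -- iteration 1/3 --
  LT 270: heading 211 -> 121
  FD 2: (0,0) -> (-1.03,1.714) [heading=121, draw]
  REPEAT 4 [
    -- iteration 1/4 --
    LT 180: heading 121 -> 301
    RT 90: heading 301 -> 211
    FD 2: (-1.03,1.714) -> (-2.744,0.684) [heading=211, draw]
    -- iteration 2/4 --
    LT 180: heading 211 -> 31
    RT 90: heading 31 -> 301
    FD 2: (-2.744,0.684) -> (-1.714,-1.03) [heading=301, draw]
    -- iteration 3/4 --
    LT 180: heading 301 -> 121
    RT 90: heading 121 -> 31
    FD 2: (-1.714,-1.03) -> (0,0) [heading=31, draw]
    -- iteration 4/4 --
    LT 180: heading 31 -> 211
    RT 90: heading 211 -> 121
    FD 2: (0,0) -> (-1.03,1.714) [heading=121, draw]
  ]
  -- iteration 2/3 --
  LT 270: heading 121 -> 31
  FD 2: (-1.03,1.714) -> (0.684,2.744) [heading=31, draw]
  REPEAT 4 [
    -- iteration 1/4 --
    LT 180: heading 31 -> 211
    RT 90: heading 211 -> 121
    FD 2: (0.684,2.744) -> (-0.346,4.459) [heading=121, draw]
    -- iteration 2/4 --
    LT 180: heading 121 -> 301
    RT 90: heading 301 -> 211
    FD 2: (-0.346,4.459) -> (-2.06,3.429) [heading=211, draw]
    -- iteration 3/4 --
    LT 180: heading 211 -> 31
    RT 90: heading 31 -> 301
    FD 2: (-2.06,3.429) -> (-1.03,1.714) [heading=301, draw]
    -- iteration 4/4 --
    LT 180: heading 301 -> 121
    RT 90: heading 121 -> 31
    FD 2: (-1.03,1.714) -> (0.684,2.744) [heading=31, draw]
  ]
  -- iteration 3/3 --
  LT 270: heading 31 -> 301
  FD 2: (0.684,2.744) -> (1.714,1.03) [heading=301, draw]
  REPEAT 4 [
    -- iteration 1/4 --
    LT 180: heading 301 -> 121
    RT 90: heading 121 -> 31
    FD 2: (1.714,1.03) -> (3.429,2.06) [heading=31, draw]
    -- iteration 2/4 --
    LT 180: heading 31 -> 211
    RT 90: heading 211 -> 121
    FD 2: (3.429,2.06) -> (2.399,3.774) [heading=121, draw]
    -- iteration 3/4 --
    LT 180: heading 121 -> 301
    RT 90: heading 301 -> 211
    FD 2: (2.399,3.774) -> (0.684,2.744) [heading=211, draw]
    -- iteration 4/4 --
    LT 180: heading 211 -> 31
    RT 90: heading 31 -> 301
    FD 2: (0.684,2.744) -> (1.714,1.03) [heading=301, draw]
  ]
]
PU: pen up
PU: pen up
PD: pen down
FD 17: (1.714,1.03) -> (10.47,-13.542) [heading=301, draw]
Final: pos=(10.47,-13.542), heading=301, 16 segment(s) drawn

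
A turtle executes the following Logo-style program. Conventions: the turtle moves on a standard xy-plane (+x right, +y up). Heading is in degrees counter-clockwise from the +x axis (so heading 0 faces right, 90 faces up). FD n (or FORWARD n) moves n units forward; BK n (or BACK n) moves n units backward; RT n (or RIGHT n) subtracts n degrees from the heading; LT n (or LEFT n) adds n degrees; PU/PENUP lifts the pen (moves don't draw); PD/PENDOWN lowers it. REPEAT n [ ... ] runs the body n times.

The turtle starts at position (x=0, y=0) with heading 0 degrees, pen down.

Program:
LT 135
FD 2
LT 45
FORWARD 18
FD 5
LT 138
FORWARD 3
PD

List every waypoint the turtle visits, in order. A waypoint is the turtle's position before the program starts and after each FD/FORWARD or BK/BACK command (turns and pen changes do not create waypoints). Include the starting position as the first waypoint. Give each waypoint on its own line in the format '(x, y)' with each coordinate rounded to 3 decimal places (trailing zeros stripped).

Answer: (0, 0)
(-1.414, 1.414)
(-19.414, 1.414)
(-24.414, 1.414)
(-22.185, -0.593)

Derivation:
Executing turtle program step by step:
Start: pos=(0,0), heading=0, pen down
LT 135: heading 0 -> 135
FD 2: (0,0) -> (-1.414,1.414) [heading=135, draw]
LT 45: heading 135 -> 180
FD 18: (-1.414,1.414) -> (-19.414,1.414) [heading=180, draw]
FD 5: (-19.414,1.414) -> (-24.414,1.414) [heading=180, draw]
LT 138: heading 180 -> 318
FD 3: (-24.414,1.414) -> (-22.185,-0.593) [heading=318, draw]
PD: pen down
Final: pos=(-22.185,-0.593), heading=318, 4 segment(s) drawn
Waypoints (5 total):
(0, 0)
(-1.414, 1.414)
(-19.414, 1.414)
(-24.414, 1.414)
(-22.185, -0.593)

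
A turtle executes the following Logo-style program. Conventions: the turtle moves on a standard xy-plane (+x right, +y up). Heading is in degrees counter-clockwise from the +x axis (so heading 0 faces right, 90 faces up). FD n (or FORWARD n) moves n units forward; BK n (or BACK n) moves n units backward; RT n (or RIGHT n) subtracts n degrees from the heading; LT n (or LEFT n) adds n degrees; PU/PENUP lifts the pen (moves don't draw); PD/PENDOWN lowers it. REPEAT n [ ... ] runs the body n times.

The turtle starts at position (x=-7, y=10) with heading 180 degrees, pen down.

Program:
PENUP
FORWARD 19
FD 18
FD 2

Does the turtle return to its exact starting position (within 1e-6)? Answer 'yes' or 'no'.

Executing turtle program step by step:
Start: pos=(-7,10), heading=180, pen down
PU: pen up
FD 19: (-7,10) -> (-26,10) [heading=180, move]
FD 18: (-26,10) -> (-44,10) [heading=180, move]
FD 2: (-44,10) -> (-46,10) [heading=180, move]
Final: pos=(-46,10), heading=180, 0 segment(s) drawn

Start position: (-7, 10)
Final position: (-46, 10)
Distance = 39; >= 1e-6 -> NOT closed

Answer: no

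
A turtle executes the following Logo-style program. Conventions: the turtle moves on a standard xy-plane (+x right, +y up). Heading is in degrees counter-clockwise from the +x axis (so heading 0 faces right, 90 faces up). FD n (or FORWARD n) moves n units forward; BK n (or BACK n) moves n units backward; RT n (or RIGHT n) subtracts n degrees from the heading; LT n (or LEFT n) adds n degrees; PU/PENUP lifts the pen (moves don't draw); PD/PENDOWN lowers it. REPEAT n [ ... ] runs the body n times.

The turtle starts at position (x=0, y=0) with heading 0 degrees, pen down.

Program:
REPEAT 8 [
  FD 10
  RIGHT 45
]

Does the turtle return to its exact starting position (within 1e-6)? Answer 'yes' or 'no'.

Answer: yes

Derivation:
Executing turtle program step by step:
Start: pos=(0,0), heading=0, pen down
REPEAT 8 [
  -- iteration 1/8 --
  FD 10: (0,0) -> (10,0) [heading=0, draw]
  RT 45: heading 0 -> 315
  -- iteration 2/8 --
  FD 10: (10,0) -> (17.071,-7.071) [heading=315, draw]
  RT 45: heading 315 -> 270
  -- iteration 3/8 --
  FD 10: (17.071,-7.071) -> (17.071,-17.071) [heading=270, draw]
  RT 45: heading 270 -> 225
  -- iteration 4/8 --
  FD 10: (17.071,-17.071) -> (10,-24.142) [heading=225, draw]
  RT 45: heading 225 -> 180
  -- iteration 5/8 --
  FD 10: (10,-24.142) -> (0,-24.142) [heading=180, draw]
  RT 45: heading 180 -> 135
  -- iteration 6/8 --
  FD 10: (0,-24.142) -> (-7.071,-17.071) [heading=135, draw]
  RT 45: heading 135 -> 90
  -- iteration 7/8 --
  FD 10: (-7.071,-17.071) -> (-7.071,-7.071) [heading=90, draw]
  RT 45: heading 90 -> 45
  -- iteration 8/8 --
  FD 10: (-7.071,-7.071) -> (0,0) [heading=45, draw]
  RT 45: heading 45 -> 0
]
Final: pos=(0,0), heading=0, 8 segment(s) drawn

Start position: (0, 0)
Final position: (0, 0)
Distance = 0; < 1e-6 -> CLOSED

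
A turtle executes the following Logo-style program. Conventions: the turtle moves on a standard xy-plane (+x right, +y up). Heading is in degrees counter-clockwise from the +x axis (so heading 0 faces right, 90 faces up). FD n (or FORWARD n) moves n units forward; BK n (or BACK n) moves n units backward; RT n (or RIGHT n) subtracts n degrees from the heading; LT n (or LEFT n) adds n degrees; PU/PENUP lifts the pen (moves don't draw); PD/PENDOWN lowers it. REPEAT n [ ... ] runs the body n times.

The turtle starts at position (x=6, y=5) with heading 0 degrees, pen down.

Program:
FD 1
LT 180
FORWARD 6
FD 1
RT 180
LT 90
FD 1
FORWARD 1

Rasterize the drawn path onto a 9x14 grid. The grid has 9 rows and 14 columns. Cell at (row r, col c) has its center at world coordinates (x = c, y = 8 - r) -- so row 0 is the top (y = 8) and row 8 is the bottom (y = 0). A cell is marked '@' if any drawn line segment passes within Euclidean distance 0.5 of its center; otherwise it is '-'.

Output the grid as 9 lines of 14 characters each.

Answer: --------------
@-------------
@-------------
@@@@@@@@------
--------------
--------------
--------------
--------------
--------------

Derivation:
Segment 0: (6,5) -> (7,5)
Segment 1: (7,5) -> (1,5)
Segment 2: (1,5) -> (0,5)
Segment 3: (0,5) -> (0,6)
Segment 4: (0,6) -> (0,7)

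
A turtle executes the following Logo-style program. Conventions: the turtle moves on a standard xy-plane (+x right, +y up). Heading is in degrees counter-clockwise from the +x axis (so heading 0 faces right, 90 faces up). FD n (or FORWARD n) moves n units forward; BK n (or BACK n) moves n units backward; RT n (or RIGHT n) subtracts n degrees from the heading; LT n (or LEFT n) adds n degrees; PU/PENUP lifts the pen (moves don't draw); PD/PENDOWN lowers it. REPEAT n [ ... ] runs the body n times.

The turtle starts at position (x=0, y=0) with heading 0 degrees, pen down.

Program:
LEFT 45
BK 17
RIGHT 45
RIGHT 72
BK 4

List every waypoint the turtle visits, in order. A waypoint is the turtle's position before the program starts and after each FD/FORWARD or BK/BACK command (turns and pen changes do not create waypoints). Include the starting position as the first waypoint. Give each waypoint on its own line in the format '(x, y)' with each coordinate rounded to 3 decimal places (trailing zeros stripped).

Executing turtle program step by step:
Start: pos=(0,0), heading=0, pen down
LT 45: heading 0 -> 45
BK 17: (0,0) -> (-12.021,-12.021) [heading=45, draw]
RT 45: heading 45 -> 0
RT 72: heading 0 -> 288
BK 4: (-12.021,-12.021) -> (-13.257,-8.217) [heading=288, draw]
Final: pos=(-13.257,-8.217), heading=288, 2 segment(s) drawn
Waypoints (3 total):
(0, 0)
(-12.021, -12.021)
(-13.257, -8.217)

Answer: (0, 0)
(-12.021, -12.021)
(-13.257, -8.217)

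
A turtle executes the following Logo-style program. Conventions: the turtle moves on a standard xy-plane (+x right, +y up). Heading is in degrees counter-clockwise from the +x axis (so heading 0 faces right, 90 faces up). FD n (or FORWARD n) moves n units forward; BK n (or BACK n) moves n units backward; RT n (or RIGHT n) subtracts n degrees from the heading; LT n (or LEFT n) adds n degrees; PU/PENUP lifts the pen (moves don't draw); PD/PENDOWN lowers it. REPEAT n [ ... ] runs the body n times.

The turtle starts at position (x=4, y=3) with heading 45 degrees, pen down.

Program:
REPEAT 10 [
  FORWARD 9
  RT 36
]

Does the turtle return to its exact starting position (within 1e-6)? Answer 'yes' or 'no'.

Executing turtle program step by step:
Start: pos=(4,3), heading=45, pen down
REPEAT 10 [
  -- iteration 1/10 --
  FD 9: (4,3) -> (10.364,9.364) [heading=45, draw]
  RT 36: heading 45 -> 9
  -- iteration 2/10 --
  FD 9: (10.364,9.364) -> (19.253,10.772) [heading=9, draw]
  RT 36: heading 9 -> 333
  -- iteration 3/10 --
  FD 9: (19.253,10.772) -> (27.272,6.686) [heading=333, draw]
  RT 36: heading 333 -> 297
  -- iteration 4/10 --
  FD 9: (27.272,6.686) -> (31.358,-1.333) [heading=297, draw]
  RT 36: heading 297 -> 261
  -- iteration 5/10 --
  FD 9: (31.358,-1.333) -> (29.95,-10.222) [heading=261, draw]
  RT 36: heading 261 -> 225
  -- iteration 6/10 --
  FD 9: (29.95,-10.222) -> (23.586,-16.586) [heading=225, draw]
  RT 36: heading 225 -> 189
  -- iteration 7/10 --
  FD 9: (23.586,-16.586) -> (14.697,-17.994) [heading=189, draw]
  RT 36: heading 189 -> 153
  -- iteration 8/10 --
  FD 9: (14.697,-17.994) -> (6.678,-13.908) [heading=153, draw]
  RT 36: heading 153 -> 117
  -- iteration 9/10 --
  FD 9: (6.678,-13.908) -> (2.592,-5.889) [heading=117, draw]
  RT 36: heading 117 -> 81
  -- iteration 10/10 --
  FD 9: (2.592,-5.889) -> (4,3) [heading=81, draw]
  RT 36: heading 81 -> 45
]
Final: pos=(4,3), heading=45, 10 segment(s) drawn

Start position: (4, 3)
Final position: (4, 3)
Distance = 0; < 1e-6 -> CLOSED

Answer: yes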